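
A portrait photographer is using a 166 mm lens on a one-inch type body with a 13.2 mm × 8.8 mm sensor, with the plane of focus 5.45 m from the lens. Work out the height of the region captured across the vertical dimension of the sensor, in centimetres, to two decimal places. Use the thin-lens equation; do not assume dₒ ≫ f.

dₒ: 5.45 m = 5450 mm.
Similar triangles through the lens centre give W/dₒ = h/dᵢ; with 1/f = 1/dₒ + 1/dᵢ this gives W = h·(dₒ − f)/f.
W = 8.8 mm × (5450 − 166) / 166 = 8.8 × 31.8313 ≈ 280.116 mm = 28.0116 cm.

28.01 cm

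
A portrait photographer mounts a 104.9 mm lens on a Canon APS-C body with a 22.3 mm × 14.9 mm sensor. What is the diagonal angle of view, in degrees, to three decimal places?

14.570°

Sensor diagonal = √(22.3² + 14.9²) = √719.3000 ≈ 26.8198 mm.
Angle of view α = 2·arctan(d/2f) with d = 26.8198 mm and f = 104.9 mm.
d/2f = 0.12783; arctan(0.12783) ≈ 7.2849°, so α ≈ 14.5698°.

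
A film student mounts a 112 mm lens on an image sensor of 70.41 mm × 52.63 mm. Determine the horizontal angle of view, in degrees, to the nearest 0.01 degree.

Angle of view α = 2·arctan(w/2f) with w = 70.41 mm and f = 112 mm.
w/2f = 0.31433; arctan(0.31433) ≈ 17.4495°, so α ≈ 34.8990°.

34.90°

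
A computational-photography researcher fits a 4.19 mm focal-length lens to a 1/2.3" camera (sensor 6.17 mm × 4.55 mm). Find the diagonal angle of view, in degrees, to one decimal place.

Sensor diagonal = √(6.17² + 4.55²) = √58.7714 ≈ 7.6663 mm.
Angle of view α = 2·arctan(d/2f) with d = 7.6663 mm and f = 4.19 mm.
d/2f = 0.91483; arctan(0.91483) ≈ 42.4531°, so α ≈ 84.9062°.

84.9°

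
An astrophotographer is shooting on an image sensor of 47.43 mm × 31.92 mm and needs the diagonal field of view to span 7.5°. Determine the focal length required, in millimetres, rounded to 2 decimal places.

436.13 mm

Sensor diagonal = √(47.43² + 31.92²) = √3268.4913 ≈ 57.1707 mm.
From α = 2·arctan(d/2f) we get f = d / (2·tan(α/2)).
With d = 57.1707 mm and α/2 = 3.75°, tan(α/2) ≈ 0.06554, so f ≈ 57.1707 / 0.13109 ≈ 436.1283 mm.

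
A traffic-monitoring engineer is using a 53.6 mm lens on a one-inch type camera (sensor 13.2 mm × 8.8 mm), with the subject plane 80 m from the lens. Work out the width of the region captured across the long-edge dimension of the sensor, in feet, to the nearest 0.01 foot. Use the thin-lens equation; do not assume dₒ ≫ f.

dₒ: 80 m = 80000 mm.
Similar triangles through the lens centre give W/dₒ = w/dᵢ; with 1/f = 1/dₒ + 1/dᵢ this gives W = w·(dₒ − f)/f.
W = 13.2 mm × (80000 − 53.6) / 53.6 = 13.2 × 1491.5373 ≈ 19688.293 mm = 19688.293/304.8 ft = 64.5941 ft.

64.59 ft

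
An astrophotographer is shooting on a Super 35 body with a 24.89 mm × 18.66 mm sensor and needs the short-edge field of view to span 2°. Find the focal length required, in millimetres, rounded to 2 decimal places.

From α = 2·arctan(h/2f) we get f = h / (2·tan(α/2)).
With h = 18.66 mm and α/2 = 1°, tan(α/2) ≈ 0.01746, so f ≈ 18.66 / 0.03491 ≈ 534.5153 mm.

534.52 mm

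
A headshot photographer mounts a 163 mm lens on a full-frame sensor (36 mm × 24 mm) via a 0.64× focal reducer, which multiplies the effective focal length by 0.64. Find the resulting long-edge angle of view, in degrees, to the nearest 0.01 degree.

Effective focal length f = 163 × 0.64 = 104.32 mm.
α = 2·arctan(36 / (2 × 104.32)) = 2·arctan(0.17255) ≈ 19.5795°.

19.58°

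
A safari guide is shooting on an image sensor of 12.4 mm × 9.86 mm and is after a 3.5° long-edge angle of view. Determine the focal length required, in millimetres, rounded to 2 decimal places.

From α = 2·arctan(w/2f) we get f = w / (2·tan(α/2)).
With w = 12.4 mm and α/2 = 1.75°, tan(α/2) ≈ 0.03055, so f ≈ 12.4 / 0.06111 ≈ 202.9276 mm.

202.93 mm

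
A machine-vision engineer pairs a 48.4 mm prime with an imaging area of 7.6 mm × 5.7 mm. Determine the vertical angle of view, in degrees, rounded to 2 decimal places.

6.74°

Angle of view α = 2·arctan(h/2f) with h = 5.7 mm and f = 48.4 mm.
h/2f = 0.05888; arctan(0.05888) ≈ 3.3699°, so α ≈ 6.7399°.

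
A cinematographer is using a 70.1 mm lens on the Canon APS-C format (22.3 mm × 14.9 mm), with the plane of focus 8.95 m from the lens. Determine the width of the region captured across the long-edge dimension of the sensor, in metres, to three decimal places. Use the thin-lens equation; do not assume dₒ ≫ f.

2.825 m

dₒ: 8.95 m = 8950 mm.
Similar triangles through the lens centre give W/dₒ = w/dᵢ; with 1/f = 1/dₒ + 1/dᵢ this gives W = w·(dₒ − f)/f.
W = 22.3 mm × (8950 − 70.1) / 70.1 = 22.3 × 126.6748 ≈ 2824.847 mm = 2.82485 m.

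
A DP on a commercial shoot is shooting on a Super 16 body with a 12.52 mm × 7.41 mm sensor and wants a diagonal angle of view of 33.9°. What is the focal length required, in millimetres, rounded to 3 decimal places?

23.867 mm

Sensor diagonal = √(12.52² + 7.41²) = √211.6585 ≈ 14.5485 mm.
From α = 2·arctan(d/2f) we get f = d / (2·tan(α/2)).
With d = 14.5485 mm and α/2 = 16.95°, tan(α/2) ≈ 0.30478, so f ≈ 14.5485 / 0.60955 ≈ 23.8675 mm.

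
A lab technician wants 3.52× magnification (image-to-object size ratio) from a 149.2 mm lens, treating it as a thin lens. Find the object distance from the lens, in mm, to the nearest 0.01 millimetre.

With m = dᵢ/dₒ and 1/f = 1/dₒ + 1/dᵢ, substituting dᵢ = m·dₒ gives 1/f = (1 + 1/m)/dₒ, hence dₒ = f·(1 + 1/m).
dₒ = 149.2 × (1 + 1/3.52) = 149.2 × 1.28409 ≈ 191.586 mm.

191.59 mm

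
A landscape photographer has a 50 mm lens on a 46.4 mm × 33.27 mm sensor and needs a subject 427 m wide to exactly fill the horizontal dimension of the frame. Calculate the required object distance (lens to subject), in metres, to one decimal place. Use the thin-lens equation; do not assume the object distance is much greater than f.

W: 427 m = 427000 mm.
Magnification m = w/W = dᵢ/dₒ; combined with 1/f = 1/dₒ + 1/dᵢ this gives dₒ = f·(1 + W/w).
dₒ = 50 mm × (1 + 427000/46.4) = 50 × 9203.5862 ≈ 460179.310 mm = 460.179 m.

460.2 m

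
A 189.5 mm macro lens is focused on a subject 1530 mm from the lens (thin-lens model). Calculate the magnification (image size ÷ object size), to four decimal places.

0.1414×

Thin lens: 1/f = 1/dₒ + 1/dᵢ → 1/dᵢ = 1/189.5 − 1/1530 = 0.0046235 mm⁻¹, so dᵢ ≈ 216.2887 mm.
Magnification m = dᵢ/dₒ = 216.2887/1530 ≈ 0.14137.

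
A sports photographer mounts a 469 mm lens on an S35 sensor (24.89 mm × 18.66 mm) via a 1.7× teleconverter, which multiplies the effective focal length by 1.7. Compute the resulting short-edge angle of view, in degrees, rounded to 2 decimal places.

Effective focal length f = 469 × 1.7 = 797.3 mm.
α = 2·arctan(18.66 / (2 × 797.3)) = 2·arctan(0.01170) ≈ 1.3409°.

1.34°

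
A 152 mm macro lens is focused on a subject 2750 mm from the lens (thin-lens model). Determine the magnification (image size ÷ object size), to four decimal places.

Thin lens: 1/f = 1/dₒ + 1/dᵢ → 1/dᵢ = 1/152 − 1/2750 = 0.0062153 mm⁻¹, so dᵢ ≈ 160.8930 mm.
Magnification m = dᵢ/dₒ = 160.8930/2750 ≈ 0.05851.

0.0585×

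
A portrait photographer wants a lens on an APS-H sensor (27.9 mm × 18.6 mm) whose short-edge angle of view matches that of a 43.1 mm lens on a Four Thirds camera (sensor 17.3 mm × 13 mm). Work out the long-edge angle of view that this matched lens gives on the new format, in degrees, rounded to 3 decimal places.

Equal short-edge AOV ⇒ f₂ = f₁ · 18.6/13 = 43.1 × 1.43077 ≈ 61.6662 mm.
Long-edge AOV on the new format = 2·arctan(27.9 / (2 × 61.6662)) = 2·arctan(0.22622) ≈ 25.4936°.

25.494°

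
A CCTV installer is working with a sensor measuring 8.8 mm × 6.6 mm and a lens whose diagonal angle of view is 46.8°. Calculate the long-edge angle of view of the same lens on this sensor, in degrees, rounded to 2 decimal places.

Sensor diagonal = √(8.8² + 6.6²) = √121.0000 ≈ 11.0000 mm.
From the diagonal AOV: f = 11.0000 / (2·tan(23.4°)) = 11.0000 / 0.86548 ≈ 12.7098 mm.
Long-edge AOV = 2·arctan(8.8 / (2 × 12.7098)) = 2·arctan(0.34619) ≈ 38.1908°.

38.19°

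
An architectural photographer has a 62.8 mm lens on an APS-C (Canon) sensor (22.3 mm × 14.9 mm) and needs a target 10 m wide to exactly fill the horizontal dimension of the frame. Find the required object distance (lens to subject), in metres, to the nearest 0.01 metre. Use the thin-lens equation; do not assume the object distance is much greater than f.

W: 10 m = 10000 mm.
Magnification m = w/W = dᵢ/dₒ; combined with 1/f = 1/dₒ + 1/dᵢ this gives dₒ = f·(1 + W/w).
dₒ = 62.8 mm × (1 + 10000/22.3) = 62.8 × 449.4305 ≈ 28224.235 mm = 28.2242 m.

28.22 m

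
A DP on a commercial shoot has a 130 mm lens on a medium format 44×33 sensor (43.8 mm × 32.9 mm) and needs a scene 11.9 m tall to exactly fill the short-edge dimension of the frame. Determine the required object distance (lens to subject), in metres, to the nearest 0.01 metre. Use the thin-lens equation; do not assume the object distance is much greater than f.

W: 11.9 m = 11900 mm.
Magnification m = h/W = dᵢ/dₒ; combined with 1/f = 1/dₒ + 1/dᵢ this gives dₒ = f·(1 + W/h).
dₒ = 130 mm × (1 + 11900/32.9) = 130 × 362.7021 ≈ 47151.277 mm = 47.1513 m.

47.15 m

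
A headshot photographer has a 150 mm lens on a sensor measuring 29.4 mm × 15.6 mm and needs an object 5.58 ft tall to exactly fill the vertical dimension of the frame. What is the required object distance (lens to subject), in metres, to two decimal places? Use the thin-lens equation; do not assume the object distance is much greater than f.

W: 5.58 ft × 304.8 mm/ft = 1700.78 mm.
Magnification m = h/W = dᵢ/dₒ; combined with 1/f = 1/dₒ + 1/dᵢ this gives dₒ = f·(1 + W/h).
dₒ = 150 mm × (1 + 1700.78/15.6) = 150 × 110.0246 ≈ 16503.692 mm = 16.5037 m.

16.50 m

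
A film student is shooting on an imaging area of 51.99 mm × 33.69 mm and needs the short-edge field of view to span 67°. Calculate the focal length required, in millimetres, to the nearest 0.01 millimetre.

From α = 2·arctan(h/2f) we get f = h / (2·tan(α/2)).
With h = 33.69 mm and α/2 = 33.5°, tan(α/2) ≈ 0.66189, so f ≈ 33.69 / 1.32377 ≈ 25.4500 mm.

25.45 mm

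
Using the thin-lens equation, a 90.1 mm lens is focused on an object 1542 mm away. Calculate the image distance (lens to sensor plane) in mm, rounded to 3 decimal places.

95.691 mm

1/dᵢ = 1/f − 1/dₒ = 1/90.1 − 1/1542 = 0.0104503 mm⁻¹.
dᵢ = 1/0.0104503 ≈ 95.6913 mm.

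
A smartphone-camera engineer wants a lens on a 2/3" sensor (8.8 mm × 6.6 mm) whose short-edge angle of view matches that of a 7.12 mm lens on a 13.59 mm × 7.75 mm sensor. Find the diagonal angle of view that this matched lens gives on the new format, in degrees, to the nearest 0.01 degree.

84.42°

Equal short-edge AOV ⇒ f₂ = f₁ · 6.6/7.75 = 7.12 × 0.85161 ≈ 6.0635 mm.
Sensor diagonal = √(8.8² + 6.6²) = √121.0000 ≈ 11.0000 mm.
Diagonal AOV on the new format = 2·arctan(11.0000 / (2 × 6.0635)) = 2·arctan(0.90707) ≈ 84.4204°.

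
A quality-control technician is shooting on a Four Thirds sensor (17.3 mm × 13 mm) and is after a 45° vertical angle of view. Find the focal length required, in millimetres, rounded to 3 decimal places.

15.692 mm

From α = 2·arctan(h/2f) we get f = h / (2·tan(α/2)).
With h = 13 mm and α/2 = 22.5°, tan(α/2) ≈ 0.41421, so f ≈ 13 / 0.82843 ≈ 15.6924 mm.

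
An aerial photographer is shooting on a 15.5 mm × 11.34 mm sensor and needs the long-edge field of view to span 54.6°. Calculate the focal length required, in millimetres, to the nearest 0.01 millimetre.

From α = 2·arctan(w/2f) we get f = w / (2·tan(α/2)).
With w = 15.5 mm and α/2 = 27.3°, tan(α/2) ≈ 0.51614, so f ≈ 15.5 / 1.03228 ≈ 15.0153 mm.

15.02 mm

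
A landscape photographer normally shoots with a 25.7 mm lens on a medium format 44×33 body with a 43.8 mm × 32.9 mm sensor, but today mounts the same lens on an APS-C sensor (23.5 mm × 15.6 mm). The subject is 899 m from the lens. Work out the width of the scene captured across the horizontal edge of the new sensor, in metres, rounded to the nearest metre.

822 m

The focal length stays 25.7 mm; the relevant sensor dimension is now w = 23.5 mm. Object distance dₒ = 899 m = 899000 mm.
Thin-lens field width W = w·(dₒ − f)/f = 23.5 × (899000 − 25.7)/25.7 ≈ 822019.302 mm = 822.019 m.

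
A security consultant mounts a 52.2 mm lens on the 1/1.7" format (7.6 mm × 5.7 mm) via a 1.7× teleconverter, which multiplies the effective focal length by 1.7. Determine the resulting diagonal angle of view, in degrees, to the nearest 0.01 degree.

6.13°

Effective focal length f = 52.2 × 1.7 = 88.74 mm.
Sensor diagonal = √(7.6² + 5.7²) = √90.2500 ≈ 9.5000 mm.
α = 2·arctan(9.500 / (2 × 88.74)) = 2·arctan(0.05353) ≈ 6.1279°.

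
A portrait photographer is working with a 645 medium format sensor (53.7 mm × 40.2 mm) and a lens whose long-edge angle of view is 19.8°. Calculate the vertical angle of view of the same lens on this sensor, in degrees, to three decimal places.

14.887°

From the long-edge AOV: f = 53.7 / (2·tan(9.9°)) = 53.7 / 0.34906 ≈ 153.8436 mm.
Vertical AOV = 2·arctan(40.2 / (2 × 153.8436)) = 2·arctan(0.13065) ≈ 14.8873°.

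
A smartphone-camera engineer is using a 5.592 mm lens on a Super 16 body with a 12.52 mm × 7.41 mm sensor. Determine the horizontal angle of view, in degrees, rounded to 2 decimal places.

Angle of view α = 2·arctan(w/2f) with w = 12.52 mm and f = 5.592 mm.
w/2f = 1.11946; arctan(1.11946) ≈ 48.2259°, so α ≈ 96.4518°.

96.45°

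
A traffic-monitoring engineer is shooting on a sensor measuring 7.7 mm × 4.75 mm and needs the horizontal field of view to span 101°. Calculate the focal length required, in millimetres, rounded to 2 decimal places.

3.17 mm

From α = 2·arctan(w/2f) we get f = w / (2·tan(α/2)).
With w = 7.7 mm and α/2 = 50.5°, tan(α/2) ≈ 1.21310, so f ≈ 7.7 / 2.42619 ≈ 3.1737 mm.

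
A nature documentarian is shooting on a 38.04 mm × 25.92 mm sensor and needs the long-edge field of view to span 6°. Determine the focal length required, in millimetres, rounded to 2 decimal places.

From α = 2·arctan(w/2f) we get f = w / (2·tan(α/2)).
With w = 38.04 mm and α/2 = 3°, tan(α/2) ≈ 0.05241, so f ≈ 38.04 / 0.10482 ≈ 362.9232 mm.

362.92 mm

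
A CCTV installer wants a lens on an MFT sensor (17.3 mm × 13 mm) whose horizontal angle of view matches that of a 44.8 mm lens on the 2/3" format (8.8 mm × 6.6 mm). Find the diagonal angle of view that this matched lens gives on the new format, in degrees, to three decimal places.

14.008°

Equal horizontal AOV ⇒ f₂ = f₁ · 17.3/8.8 = 44.8 × 1.96591 ≈ 88.0727 mm.
Sensor diagonal = √(17.3² + 13²) = √468.2900 ≈ 21.6400 mm.
Diagonal AOV on the new format = 2·arctan(21.6400 / (2 × 88.0727)) = 2·arctan(0.12285) ≈ 14.0077°.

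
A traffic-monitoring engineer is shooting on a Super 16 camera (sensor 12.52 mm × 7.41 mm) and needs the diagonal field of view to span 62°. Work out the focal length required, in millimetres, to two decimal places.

Sensor diagonal = √(12.52² + 7.41²) = √211.6585 ≈ 14.5485 mm.
From α = 2·arctan(d/2f) we get f = d / (2·tan(α/2)).
With d = 14.5485 mm and α/2 = 31°, tan(α/2) ≈ 0.60086, so f ≈ 14.5485 / 1.20172 ≈ 12.1064 mm.

12.11 mm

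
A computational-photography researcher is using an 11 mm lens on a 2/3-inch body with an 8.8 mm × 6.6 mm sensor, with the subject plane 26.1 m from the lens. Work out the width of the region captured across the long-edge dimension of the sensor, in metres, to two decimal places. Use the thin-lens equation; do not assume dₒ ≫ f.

dₒ: 26.1 m = 26100 mm.
Similar triangles through the lens centre give W/dₒ = w/dᵢ; with 1/f = 1/dₒ + 1/dᵢ this gives W = w·(dₒ − f)/f.
W = 8.8 mm × (26100 − 11) / 11 = 8.8 × 2371.7273 ≈ 20871.200 mm = 20.8712 m.

20.87 m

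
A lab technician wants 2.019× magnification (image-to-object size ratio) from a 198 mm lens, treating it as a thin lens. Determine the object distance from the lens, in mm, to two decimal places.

296.07 mm

With m = dᵢ/dₒ and 1/f = 1/dₒ + 1/dᵢ, substituting dᵢ = m·dₒ gives 1/f = (1 + 1/m)/dₒ, hence dₒ = f·(1 + 1/m).
dₒ = 198 × (1 + 1/2.019) = 198 × 1.49529 ≈ 296.068 mm.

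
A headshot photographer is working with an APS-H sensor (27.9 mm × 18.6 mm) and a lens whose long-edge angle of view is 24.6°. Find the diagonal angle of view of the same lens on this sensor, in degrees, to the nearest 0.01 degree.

From the long-edge AOV: f = 27.9 / (2·tan(12.3°)) = 27.9 / 0.43607 ≈ 63.9805 mm.
Sensor diagonal = √(27.9² + 18.6²) = √1124.3700 ≈ 33.5316 mm.
Diagonal AOV = 2·arctan(33.5316 / (2 × 63.9805)) = 2·arctan(0.26205) ≈ 29.3679°.

29.37°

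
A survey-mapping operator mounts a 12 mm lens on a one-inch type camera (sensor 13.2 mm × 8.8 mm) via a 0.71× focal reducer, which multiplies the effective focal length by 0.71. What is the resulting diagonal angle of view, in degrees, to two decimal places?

Effective focal length f = 12 × 0.71 = 8.52 mm.
Sensor diagonal = √(13.2² + 8.8²) = √251.6800 ≈ 15.8644 mm.
α = 2·arctan(15.864 / (2 × 8.52)) = 2·arctan(0.93101) ≈ 85.9077°.

85.91°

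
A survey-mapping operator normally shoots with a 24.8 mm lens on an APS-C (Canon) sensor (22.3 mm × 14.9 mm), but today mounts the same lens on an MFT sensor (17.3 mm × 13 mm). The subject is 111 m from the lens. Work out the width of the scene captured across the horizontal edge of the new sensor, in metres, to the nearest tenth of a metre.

The focal length stays 24.8 mm; the relevant sensor dimension is now w = 17.3 mm. Object distance dₒ = 111 m = 111000 mm.
Thin-lens field width W = w·(dₒ − f)/f = 17.3 × (111000 − 24.8)/24.8 ≈ 77414.152 mm = 77.4142 m.

77.4 m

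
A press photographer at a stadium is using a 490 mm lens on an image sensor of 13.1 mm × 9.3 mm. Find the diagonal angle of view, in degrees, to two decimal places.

Sensor diagonal = √(13.1² + 9.3²) = √258.1000 ≈ 16.0655 mm.
Angle of view α = 2·arctan(d/2f) with d = 16.0655 mm and f = 490 mm.
d/2f = 0.01639; arctan(0.01639) ≈ 0.9392°, so α ≈ 1.8784°.

1.88°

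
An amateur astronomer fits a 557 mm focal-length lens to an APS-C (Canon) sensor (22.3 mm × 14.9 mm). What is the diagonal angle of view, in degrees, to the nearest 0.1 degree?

2.8°

Sensor diagonal = √(22.3² + 14.9²) = √719.3000 ≈ 26.8198 mm.
Angle of view α = 2·arctan(d/2f) with d = 26.8198 mm and f = 557 mm.
d/2f = 0.02408; arctan(0.02408) ≈ 1.3791°, so α ≈ 2.7583°.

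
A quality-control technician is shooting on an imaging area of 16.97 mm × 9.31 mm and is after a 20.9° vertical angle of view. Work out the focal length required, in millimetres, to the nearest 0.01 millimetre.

From α = 2·arctan(h/2f) we get f = h / (2·tan(α/2)).
With h = 9.31 mm and α/2 = 10.45°, tan(α/2) ≈ 0.18444, so f ≈ 9.31 / 0.36887 ≈ 25.2390 mm.

25.24 mm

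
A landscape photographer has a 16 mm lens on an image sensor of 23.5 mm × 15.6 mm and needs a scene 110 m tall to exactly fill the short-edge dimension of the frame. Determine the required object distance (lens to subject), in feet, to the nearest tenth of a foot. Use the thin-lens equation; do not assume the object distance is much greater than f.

370.2 ft

W: 110 m = 110000 mm.
Magnification m = h/W = dᵢ/dₒ; combined with 1/f = 1/dₒ + 1/dᵢ this gives dₒ = f·(1 + W/h).
dₒ = 16 mm × (1 + 110000/15.6) = 16 × 7052.2821 ≈ 112836.513 mm = 112836.513/304.8 ft = 370.199 ft.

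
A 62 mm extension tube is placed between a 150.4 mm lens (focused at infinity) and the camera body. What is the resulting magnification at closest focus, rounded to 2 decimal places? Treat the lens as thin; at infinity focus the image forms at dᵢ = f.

0.41×

The tube moves the image plane from f to f + e, so dᵢ = 150.4 + 62 = 212.4 mm. Focus is achieved when 1/f = 1/dₒ + 1/dᵢ, giving dₒ = 1/(1/f − 1/(f+e)).
Magnification m = dᵢ/dₒ = (f+e)·(1/f − 1/(f+e)) = e/f = 62/150.4 ≈ 0.4122.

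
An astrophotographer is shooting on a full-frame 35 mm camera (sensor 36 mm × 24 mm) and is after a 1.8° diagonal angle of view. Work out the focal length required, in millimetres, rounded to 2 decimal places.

Sensor diagonal = √(36² + 24²) = √1872.0000 ≈ 43.2666 mm.
From α = 2·arctan(d/2f) we get f = d / (2·tan(α/2)).
With d = 43.2666 mm and α/2 = 0.9°, tan(α/2) ≈ 0.01571, so f ≈ 43.2666 / 0.03142 ≈ 1377.1059 mm.

1377.11 mm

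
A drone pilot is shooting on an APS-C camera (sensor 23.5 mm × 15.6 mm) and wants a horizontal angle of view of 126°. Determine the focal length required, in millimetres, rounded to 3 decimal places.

From α = 2·arctan(w/2f) we get f = w / (2·tan(α/2)).
With w = 23.5 mm and α/2 = 63°, tan(α/2) ≈ 1.96261, so f ≈ 23.5 / 3.92522 ≈ 5.9869 mm.

5.987 mm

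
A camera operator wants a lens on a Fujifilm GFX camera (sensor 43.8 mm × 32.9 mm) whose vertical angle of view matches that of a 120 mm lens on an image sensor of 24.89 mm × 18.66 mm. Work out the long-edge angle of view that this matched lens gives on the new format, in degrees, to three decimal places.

Equal vertical AOV ⇒ f₂ = f₁ · 32.9/18.66 = 120 × 1.76313 ≈ 211.5756 mm.
Long-edge AOV on the new format = 2·arctan(43.8 / (2 × 211.5756)) = 2·arctan(0.10351) ≈ 11.8192°.

11.819°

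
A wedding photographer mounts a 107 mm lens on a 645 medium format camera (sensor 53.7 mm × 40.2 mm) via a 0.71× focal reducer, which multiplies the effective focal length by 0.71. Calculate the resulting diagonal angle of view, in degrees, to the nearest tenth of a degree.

47.6°

Effective focal length f = 107 × 0.71 = 75.97 mm.
Sensor diagonal = √(53.7² + 40.2²) = √4499.7300 ≈ 67.0800 mm.
α = 2·arctan(67.080 / (2 × 75.97)) = 2·arctan(0.44149) ≈ 47.6420°.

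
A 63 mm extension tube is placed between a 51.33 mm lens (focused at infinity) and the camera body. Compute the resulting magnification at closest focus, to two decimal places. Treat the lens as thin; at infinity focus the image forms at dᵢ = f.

1.23×

The tube moves the image plane from f to f + e, so dᵢ = 51.33 + 63 = 114.33 mm. Focus is achieved when 1/f = 1/dₒ + 1/dᵢ, giving dₒ = 1/(1/f − 1/(f+e)).
Magnification m = dᵢ/dₒ = (f+e)·(1/f − 1/(f+e)) = e/f = 63/51.33 ≈ 1.2274.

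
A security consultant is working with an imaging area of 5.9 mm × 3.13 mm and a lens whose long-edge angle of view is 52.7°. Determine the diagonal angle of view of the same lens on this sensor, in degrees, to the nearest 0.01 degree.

From the long-edge AOV: f = 5.9 / (2·tan(26.35°)) = 5.9 / 0.99063 ≈ 5.9558 mm.
Sensor diagonal = √(5.9² + 3.13²) = √44.6069 ≈ 6.6788 mm.
Diagonal AOV = 2·arctan(6.6788 / (2 × 5.9558)) = 2·arctan(0.56070) ≈ 58.5589°.

58.56°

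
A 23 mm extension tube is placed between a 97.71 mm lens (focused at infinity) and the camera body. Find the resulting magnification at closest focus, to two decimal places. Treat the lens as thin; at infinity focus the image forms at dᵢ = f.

0.24×

The tube moves the image plane from f to f + e, so dᵢ = 97.71 + 23 = 120.71 mm. Focus is achieved when 1/f = 1/dₒ + 1/dᵢ, giving dₒ = 1/(1/f − 1/(f+e)).
Magnification m = dᵢ/dₒ = (f+e)·(1/f − 1/(f+e)) = e/f = 23/97.71 ≈ 0.2354.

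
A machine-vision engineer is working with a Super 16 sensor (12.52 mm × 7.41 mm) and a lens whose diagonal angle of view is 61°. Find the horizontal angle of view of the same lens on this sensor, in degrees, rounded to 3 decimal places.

Sensor diagonal = √(12.52² + 7.41²) = √211.6585 ≈ 14.5485 mm.
From the diagonal AOV: f = 14.5485 / (2·tan(30.5°)) = 14.5485 / 1.17809 ≈ 12.3492 mm.
Horizontal AOV = 2·arctan(12.52 / (2 × 12.3492)) = 2·arctan(0.50691) ≈ 53.7622°.

53.762°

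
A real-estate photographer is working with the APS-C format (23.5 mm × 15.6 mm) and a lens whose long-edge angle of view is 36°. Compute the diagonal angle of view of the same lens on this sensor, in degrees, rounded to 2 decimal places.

From the long-edge AOV: f = 23.5 / (2·tan(18°)) = 23.5 / 0.64984 ≈ 36.1628 mm.
Sensor diagonal = √(23.5² + 15.6²) = √795.6100 ≈ 28.2066 mm.
Diagonal AOV = 2·arctan(28.2066 / (2 × 36.1628)) = 2·arctan(0.38999) ≈ 42.6110°.

42.61°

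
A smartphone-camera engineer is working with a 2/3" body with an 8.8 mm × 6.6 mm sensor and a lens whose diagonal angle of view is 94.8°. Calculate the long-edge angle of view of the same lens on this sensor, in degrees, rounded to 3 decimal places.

Sensor diagonal = √(8.8² + 6.6²) = √121.0000 ≈ 11.0000 mm.
From the diagonal AOV: f = 11.0000 / (2·tan(47.4°)) = 11.0000 / 2.17498 ≈ 5.0575 mm.
Long-edge AOV = 2·arctan(8.8 / (2 × 5.0575)) = 2·arctan(0.86999) ≈ 82.0461°.

82.046°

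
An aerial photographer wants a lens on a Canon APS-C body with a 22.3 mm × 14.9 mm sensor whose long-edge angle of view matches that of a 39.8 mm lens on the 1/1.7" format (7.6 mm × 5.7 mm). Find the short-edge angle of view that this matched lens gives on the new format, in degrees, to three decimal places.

7.300°

Equal long-edge AOV ⇒ f₂ = f₁ · 22.3/7.6 = 39.8 × 2.93421 ≈ 116.7816 mm.
Short-edge AOV on the new format = 2·arctan(14.9 / (2 × 116.7816)) = 2·arctan(0.06379) ≈ 7.3004°.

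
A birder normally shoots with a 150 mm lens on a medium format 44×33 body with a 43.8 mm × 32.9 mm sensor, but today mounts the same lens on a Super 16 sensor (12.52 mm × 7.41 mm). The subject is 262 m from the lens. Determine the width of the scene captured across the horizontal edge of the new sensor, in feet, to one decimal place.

The focal length stays 150 mm; the relevant sensor dimension is now w = 12.52 mm. Object distance dₒ = 262 m = 262000 mm.
Thin-lens field width W = w·(dₒ − f)/f = 12.52 × (262000 − 150)/150 ≈ 21855.747 mm = 21855.747/304.8 ft = 71.7052 ft.

71.7 ft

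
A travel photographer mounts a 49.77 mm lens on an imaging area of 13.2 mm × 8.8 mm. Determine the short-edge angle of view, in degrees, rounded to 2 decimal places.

10.10°

Angle of view α = 2·arctan(h/2f) with h = 8.8 mm and f = 49.77 mm.
h/2f = 0.08841; arctan(0.08841) ≈ 5.0522°, so α ≈ 10.1044°.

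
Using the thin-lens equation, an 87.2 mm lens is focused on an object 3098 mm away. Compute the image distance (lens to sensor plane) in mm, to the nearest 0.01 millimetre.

1/dᵢ = 1/f − 1/dₒ = 1/87.2 − 1/3098 = 0.0111451 mm⁻¹.
dᵢ = 1/0.0111451 ≈ 89.7255 mm.

89.73 mm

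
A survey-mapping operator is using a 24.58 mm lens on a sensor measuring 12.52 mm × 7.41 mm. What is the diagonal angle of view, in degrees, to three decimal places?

32.971°

Sensor diagonal = √(12.52² + 7.41²) = √211.6585 ≈ 14.5485 mm.
Angle of view α = 2·arctan(d/2f) with d = 14.5485 mm and f = 24.58 mm.
d/2f = 0.29594; arctan(0.29594) ≈ 16.4857°, so α ≈ 32.9714°.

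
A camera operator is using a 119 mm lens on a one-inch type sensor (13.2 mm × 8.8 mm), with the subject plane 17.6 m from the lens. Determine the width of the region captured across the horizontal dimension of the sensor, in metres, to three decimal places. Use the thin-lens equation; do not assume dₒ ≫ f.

dₒ: 17.6 m = 17600 mm.
Similar triangles through the lens centre give W/dₒ = w/dᵢ; with 1/f = 1/dₒ + 1/dᵢ this gives W = w·(dₒ − f)/f.
W = 13.2 mm × (17600 − 119) / 119 = 13.2 × 146.8992 ≈ 1939.069 mm = 1.93907 m.

1.939 m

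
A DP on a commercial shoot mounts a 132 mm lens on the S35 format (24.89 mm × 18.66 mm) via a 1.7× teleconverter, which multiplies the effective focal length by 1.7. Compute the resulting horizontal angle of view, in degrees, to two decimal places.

Effective focal length f = 132 × 1.7 = 224.4 mm.
α = 2·arctan(24.89 / (2 × 224.4)) = 2·arctan(0.05546) ≈ 6.3486°.

6.35°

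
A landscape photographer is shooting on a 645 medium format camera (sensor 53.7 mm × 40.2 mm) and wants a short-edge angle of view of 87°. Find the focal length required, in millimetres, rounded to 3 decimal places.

From α = 2·arctan(h/2f) we get f = h / (2·tan(α/2)).
With h = 40.2 mm and α/2 = 43.5°, tan(α/2) ≈ 0.94896, so f ≈ 40.2 / 1.89793 ≈ 21.1810 mm.

21.181 mm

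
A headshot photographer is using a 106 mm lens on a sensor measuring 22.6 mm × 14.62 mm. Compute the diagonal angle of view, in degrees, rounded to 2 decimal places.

14.47°

Sensor diagonal = √(22.6² + 14.62²) = √724.5044 ≈ 26.9166 mm.
Angle of view α = 2·arctan(d/2f) with d = 26.9166 mm and f = 106 mm.
d/2f = 0.12697; arctan(0.12697) ≈ 7.2359°, so α ≈ 14.4717°.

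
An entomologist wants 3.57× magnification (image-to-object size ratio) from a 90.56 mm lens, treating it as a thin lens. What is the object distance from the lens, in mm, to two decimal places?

With m = dᵢ/dₒ and 1/f = 1/dₒ + 1/dᵢ, substituting dᵢ = m·dₒ gives 1/f = (1 + 1/m)/dₒ, hence dₒ = f·(1 + 1/m).
dₒ = 90.56 × (1 + 1/3.57) = 90.56 × 1.28011 ≈ 115.927 mm.

115.93 mm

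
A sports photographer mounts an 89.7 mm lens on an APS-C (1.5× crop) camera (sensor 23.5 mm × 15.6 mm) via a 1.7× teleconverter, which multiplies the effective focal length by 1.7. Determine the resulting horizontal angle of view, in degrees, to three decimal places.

Effective focal length f = 89.7 × 1.7 = 152.49 mm.
α = 2·arctan(23.5 / (2 × 152.49)) = 2·arctan(0.07705) ≈ 8.8124°.

8.812°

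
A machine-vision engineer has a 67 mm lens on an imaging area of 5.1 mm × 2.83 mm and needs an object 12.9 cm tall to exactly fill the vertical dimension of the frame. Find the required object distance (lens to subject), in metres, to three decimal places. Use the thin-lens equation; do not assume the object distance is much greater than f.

3.121 m

W: 12.9 cm = 129 mm.
Magnification m = h/W = dᵢ/dₒ; combined with 1/f = 1/dₒ + 1/dᵢ this gives dₒ = f·(1 + W/h).
dₒ = 67 mm × (1 + 129/2.83) = 67 × 46.5830 ≈ 3121.064 mm = 3.12106 m.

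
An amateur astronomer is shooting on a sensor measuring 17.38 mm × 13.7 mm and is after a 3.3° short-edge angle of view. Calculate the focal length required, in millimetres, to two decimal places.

237.80 mm

From α = 2·arctan(h/2f) we get f = h / (2·tan(α/2)).
With h = 13.7 mm and α/2 = 1.65°, tan(α/2) ≈ 0.02881, so f ≈ 13.7 / 0.05761 ≈ 237.7985 mm.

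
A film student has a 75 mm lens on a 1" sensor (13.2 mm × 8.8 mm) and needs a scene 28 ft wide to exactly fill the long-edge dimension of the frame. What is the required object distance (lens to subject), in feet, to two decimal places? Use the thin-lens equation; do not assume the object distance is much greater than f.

W: 28 ft × 304.8 mm/ft = 8534.40 mm.
Magnification m = w/W = dᵢ/dₒ; combined with 1/f = 1/dₒ + 1/dᵢ this gives dₒ = f·(1 + W/w).
dₒ = 75 mm × (1 + 8534.4/13.2) = 75 × 647.5454 ≈ 48565.908 mm = 48565.908/304.8 ft = 159.337 ft.

159.34 ft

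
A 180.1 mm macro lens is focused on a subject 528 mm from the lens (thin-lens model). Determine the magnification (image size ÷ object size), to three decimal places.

Thin lens: 1/f = 1/dₒ + 1/dᵢ → 1/dᵢ = 1/180.1 − 1/528 = 0.0036585 mm⁻¹, so dᵢ ≈ 273.3337 mm.
Magnification m = dᵢ/dₒ = 273.3337/528 ≈ 0.51768.

0.518×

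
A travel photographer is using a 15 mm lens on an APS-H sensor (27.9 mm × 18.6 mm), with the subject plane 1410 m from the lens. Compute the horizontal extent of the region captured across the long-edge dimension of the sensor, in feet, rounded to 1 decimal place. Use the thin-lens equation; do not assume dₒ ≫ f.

8604.2 ft

dₒ: 1410 m = 1.41e+06 mm.
Similar triangles through the lens centre give W/dₒ = w/dᵢ; with 1/f = 1/dₒ + 1/dᵢ this gives W = w·(dₒ − f)/f.
W = 27.9 mm × (1.41e+06 − 15) / 15 = 27.9 × 93999.0000 ≈ 2622572.100 mm = 2622572.100/304.8 ft = 8604.24 ft.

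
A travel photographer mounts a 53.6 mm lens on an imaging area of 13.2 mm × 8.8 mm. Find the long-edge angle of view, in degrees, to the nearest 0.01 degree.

14.04°

Angle of view α = 2·arctan(w/2f) with w = 13.2 mm and f = 53.6 mm.
w/2f = 0.12313; arctan(0.12313) ≈ 7.0197°, so α ≈ 14.0395°.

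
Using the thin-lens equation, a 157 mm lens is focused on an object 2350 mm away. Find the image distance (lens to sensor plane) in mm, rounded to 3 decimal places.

1/dᵢ = 1/f − 1/dₒ = 1/157 − 1/2350 = 0.0059439 mm⁻¹.
dᵢ = 1/0.0059439 ≈ 168.2399 mm.

168.240 mm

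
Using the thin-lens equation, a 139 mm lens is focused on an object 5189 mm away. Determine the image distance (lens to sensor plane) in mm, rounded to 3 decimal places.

1/dᵢ = 1/f − 1/dₒ = 1/139 − 1/5189 = 0.0070015 mm⁻¹.
dᵢ = 1/0.0070015 ≈ 142.8259 mm.

142.826 mm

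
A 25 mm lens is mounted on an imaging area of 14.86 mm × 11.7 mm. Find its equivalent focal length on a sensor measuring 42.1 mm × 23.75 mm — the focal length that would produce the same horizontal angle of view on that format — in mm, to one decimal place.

Equal angle of view means equal width/f ratio, so f₂ = f₁ · (width₂/width₁) = 25 × 42.1/14.86.
f₂ = 25 × 2.83311 ≈ 70.828 mm.

70.8 mm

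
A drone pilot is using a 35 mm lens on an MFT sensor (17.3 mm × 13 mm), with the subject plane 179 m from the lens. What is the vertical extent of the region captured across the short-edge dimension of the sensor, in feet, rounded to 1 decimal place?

218.1 ft

dₒ: 179 m = 179000 mm.
Similar triangles through the lens centre give W/dₒ = h/dᵢ; with 1/f = 1/dₒ + 1/dᵢ this gives W = h·(dₒ − f)/f.
W = 13 mm × (179000 − 35) / 35 = 13 × 5113.2857 ≈ 66472.714 mm = 66472.714/304.8 ft = 218.086 ft.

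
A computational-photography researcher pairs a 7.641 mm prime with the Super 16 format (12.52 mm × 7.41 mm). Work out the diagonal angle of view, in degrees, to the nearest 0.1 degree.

87.2°

Sensor diagonal = √(12.52² + 7.41²) = √211.6585 ≈ 14.5485 mm.
Angle of view α = 2·arctan(d/2f) with d = 14.5485 mm and f = 7.641 mm.
d/2f = 0.95200; arctan(0.95200) ≈ 43.5914°, so α ≈ 87.1828°.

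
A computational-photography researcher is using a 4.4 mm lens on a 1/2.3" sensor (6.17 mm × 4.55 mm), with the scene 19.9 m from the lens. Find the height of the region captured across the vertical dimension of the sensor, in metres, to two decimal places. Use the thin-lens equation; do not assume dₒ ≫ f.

dₒ: 19.9 m = 19900 mm.
Similar triangles through the lens centre give W/dₒ = h/dᵢ; with 1/f = 1/dₒ + 1/dᵢ this gives W = h·(dₒ − f)/f.
W = 4.55 mm × (19900 − 4.4) / 4.4 = 4.55 × 4521.7273 ≈ 20573.859 mm = 20.5739 m.

20.57 m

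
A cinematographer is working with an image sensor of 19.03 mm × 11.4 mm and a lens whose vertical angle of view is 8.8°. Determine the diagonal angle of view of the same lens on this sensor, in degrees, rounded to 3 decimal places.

17.031°

From the vertical AOV: f = 11.4 / (2·tan(4.4°)) = 11.4 / 0.15389 ≈ 74.0781 mm.
Sensor diagonal = √(19.03² + 11.4²) = √492.1009 ≈ 22.1833 mm.
Diagonal AOV = 2·arctan(22.1833 / (2 × 74.0781)) = 2·arctan(0.14973) ≈ 17.0312°.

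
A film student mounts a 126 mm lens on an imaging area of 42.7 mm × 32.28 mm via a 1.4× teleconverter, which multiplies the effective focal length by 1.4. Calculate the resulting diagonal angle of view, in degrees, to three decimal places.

17.255°

Effective focal length f = 126 × 1.4 = 176.4 mm.
Sensor diagonal = √(42.7² + 32.28²) = √2865.2884 ≈ 53.5284 mm.
α = 2·arctan(53.528 / (2 × 176.4)) = 2·arctan(0.15172) ≈ 17.2547°.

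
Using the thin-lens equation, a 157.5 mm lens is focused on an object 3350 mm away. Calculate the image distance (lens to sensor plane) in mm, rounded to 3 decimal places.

1/dᵢ = 1/f − 1/dₒ = 1/157.5 − 1/3350 = 0.0060507 mm⁻¹.
dᵢ = 1/0.0060507 ≈ 165.2702 mm.

165.270 mm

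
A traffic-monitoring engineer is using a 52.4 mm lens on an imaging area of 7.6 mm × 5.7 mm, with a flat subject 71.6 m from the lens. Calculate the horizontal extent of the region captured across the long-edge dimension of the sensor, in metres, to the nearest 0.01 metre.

10.38 m

dₒ: 71.6 m = 71600 mm.
Similar triangles through the lens centre give W/dₒ = w/dᵢ; with 1/f = 1/dₒ + 1/dᵢ this gives W = w·(dₒ − f)/f.
W = 7.6 mm × (71600 − 52.4) / 52.4 = 7.6 × 1365.4122 ≈ 10377.133 mm = 10.3771 m.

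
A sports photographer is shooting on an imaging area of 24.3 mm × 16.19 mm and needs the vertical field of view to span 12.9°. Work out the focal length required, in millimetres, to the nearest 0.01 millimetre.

71.60 mm

From α = 2·arctan(h/2f) we get f = h / (2·tan(α/2)).
With h = 16.19 mm and α/2 = 6.45°, tan(α/2) ≈ 0.11305, so f ≈ 16.19 / 0.22610 ≈ 71.6044 mm.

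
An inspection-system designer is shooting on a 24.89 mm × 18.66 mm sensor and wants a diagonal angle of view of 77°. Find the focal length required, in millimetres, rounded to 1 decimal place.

19.6 mm

Sensor diagonal = √(24.89² + 18.66²) = √967.7077 ≈ 31.1080 mm.
From α = 2·arctan(d/2f) we get f = d / (2·tan(α/2)).
With d = 31.1080 mm and α/2 = 38.5°, tan(α/2) ≈ 0.79544, so f ≈ 31.1080 / 1.59087 ≈ 19.5541 mm.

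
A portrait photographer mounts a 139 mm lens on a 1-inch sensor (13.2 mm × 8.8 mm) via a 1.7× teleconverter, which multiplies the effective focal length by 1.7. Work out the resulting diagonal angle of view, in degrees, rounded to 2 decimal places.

Effective focal length f = 139 × 1.7 = 236.3 mm.
Sensor diagonal = √(13.2² + 8.8²) = √251.6800 ≈ 15.8644 mm.
α = 2·arctan(15.864 / (2 × 236.3)) = 2·arctan(0.03357) ≈ 3.8452°.

3.85°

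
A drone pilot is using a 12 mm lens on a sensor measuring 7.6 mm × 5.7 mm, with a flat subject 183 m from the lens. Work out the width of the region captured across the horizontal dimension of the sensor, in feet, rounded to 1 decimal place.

dₒ: 183 m = 183000 mm.
Similar triangles through the lens centre give W/dₒ = w/dᵢ; with 1/f = 1/dₒ + 1/dᵢ this gives W = w·(dₒ − f)/f.
W = 7.6 mm × (183000 − 12) / 12 = 7.6 × 15249.0000 ≈ 115892.400 mm = 115892.400/304.8 ft = 380.224 ft.

380.2 ft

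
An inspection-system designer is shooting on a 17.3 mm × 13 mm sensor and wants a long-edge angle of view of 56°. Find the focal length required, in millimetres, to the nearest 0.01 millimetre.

From α = 2·arctan(w/2f) we get f = w / (2·tan(α/2)).
With w = 17.3 mm and α/2 = 28°, tan(α/2) ≈ 0.53171, so f ≈ 17.3 / 1.06342 ≈ 16.2683 mm.

16.27 mm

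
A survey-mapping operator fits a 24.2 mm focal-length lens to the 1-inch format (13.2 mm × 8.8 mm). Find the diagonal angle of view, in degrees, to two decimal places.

36.30°

Sensor diagonal = √(13.2² + 8.8²) = √251.6800 ≈ 15.8644 mm.
Angle of view α = 2·arctan(d/2f) with d = 15.8644 mm and f = 24.2 mm.
d/2f = 0.32778; arctan(0.32778) ≈ 18.1480°, so α ≈ 36.2959°.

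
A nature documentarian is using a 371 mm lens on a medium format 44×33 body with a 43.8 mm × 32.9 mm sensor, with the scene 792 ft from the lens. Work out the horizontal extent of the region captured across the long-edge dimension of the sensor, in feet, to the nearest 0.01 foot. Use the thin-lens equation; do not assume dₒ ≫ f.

93.36 ft

dₒ: 792 ft × 304.8 mm/ft = 241401.59 mm.
Similar triangles through the lens centre give W/dₒ = w/dᵢ; with 1/f = 1/dₒ + 1/dᵢ this gives W = w·(dₒ − f)/f.
W = 43.8 mm × (241402 − 371) / 371 = 43.8 × 649.6781 ≈ 28455.903 mm = 28455.903/304.8 ft = 93.3593 ft.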